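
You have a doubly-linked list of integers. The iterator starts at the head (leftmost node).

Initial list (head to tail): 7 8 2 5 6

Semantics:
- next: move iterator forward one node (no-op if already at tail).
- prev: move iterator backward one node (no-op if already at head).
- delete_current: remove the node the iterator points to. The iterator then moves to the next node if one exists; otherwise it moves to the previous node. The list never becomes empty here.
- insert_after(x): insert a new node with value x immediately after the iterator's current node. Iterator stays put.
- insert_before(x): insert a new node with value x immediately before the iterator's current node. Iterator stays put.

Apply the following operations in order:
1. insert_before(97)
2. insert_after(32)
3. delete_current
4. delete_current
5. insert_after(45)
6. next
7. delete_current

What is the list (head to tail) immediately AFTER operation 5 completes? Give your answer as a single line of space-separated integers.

Answer: 97 8 45 2 5 6

Derivation:
After 1 (insert_before(97)): list=[97, 7, 8, 2, 5, 6] cursor@7
After 2 (insert_after(32)): list=[97, 7, 32, 8, 2, 5, 6] cursor@7
After 3 (delete_current): list=[97, 32, 8, 2, 5, 6] cursor@32
After 4 (delete_current): list=[97, 8, 2, 5, 6] cursor@8
After 5 (insert_after(45)): list=[97, 8, 45, 2, 5, 6] cursor@8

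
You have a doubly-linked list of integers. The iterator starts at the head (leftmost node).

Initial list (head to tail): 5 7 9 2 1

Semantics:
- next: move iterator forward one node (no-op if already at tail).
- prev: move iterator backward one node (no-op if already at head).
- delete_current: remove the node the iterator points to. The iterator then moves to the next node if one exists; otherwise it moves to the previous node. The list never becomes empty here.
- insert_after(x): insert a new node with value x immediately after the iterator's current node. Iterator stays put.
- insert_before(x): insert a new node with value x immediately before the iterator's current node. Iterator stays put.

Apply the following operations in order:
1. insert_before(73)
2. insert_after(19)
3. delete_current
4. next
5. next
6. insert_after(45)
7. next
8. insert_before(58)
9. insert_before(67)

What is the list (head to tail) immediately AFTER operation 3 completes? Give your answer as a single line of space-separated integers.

Answer: 73 19 7 9 2 1

Derivation:
After 1 (insert_before(73)): list=[73, 5, 7, 9, 2, 1] cursor@5
After 2 (insert_after(19)): list=[73, 5, 19, 7, 9, 2, 1] cursor@5
After 3 (delete_current): list=[73, 19, 7, 9, 2, 1] cursor@19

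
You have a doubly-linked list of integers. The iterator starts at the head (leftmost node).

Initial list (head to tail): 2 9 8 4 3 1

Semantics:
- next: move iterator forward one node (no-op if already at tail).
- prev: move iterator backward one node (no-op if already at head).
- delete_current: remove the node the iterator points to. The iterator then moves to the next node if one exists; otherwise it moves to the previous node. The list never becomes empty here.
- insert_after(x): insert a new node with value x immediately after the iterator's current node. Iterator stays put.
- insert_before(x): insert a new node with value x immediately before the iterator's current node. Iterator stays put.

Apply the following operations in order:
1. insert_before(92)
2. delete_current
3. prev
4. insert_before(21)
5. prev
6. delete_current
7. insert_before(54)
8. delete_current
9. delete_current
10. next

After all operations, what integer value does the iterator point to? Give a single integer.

Answer: 4

Derivation:
After 1 (insert_before(92)): list=[92, 2, 9, 8, 4, 3, 1] cursor@2
After 2 (delete_current): list=[92, 9, 8, 4, 3, 1] cursor@9
After 3 (prev): list=[92, 9, 8, 4, 3, 1] cursor@92
After 4 (insert_before(21)): list=[21, 92, 9, 8, 4, 3, 1] cursor@92
After 5 (prev): list=[21, 92, 9, 8, 4, 3, 1] cursor@21
After 6 (delete_current): list=[92, 9, 8, 4, 3, 1] cursor@92
After 7 (insert_before(54)): list=[54, 92, 9, 8, 4, 3, 1] cursor@92
After 8 (delete_current): list=[54, 9, 8, 4, 3, 1] cursor@9
After 9 (delete_current): list=[54, 8, 4, 3, 1] cursor@8
After 10 (next): list=[54, 8, 4, 3, 1] cursor@4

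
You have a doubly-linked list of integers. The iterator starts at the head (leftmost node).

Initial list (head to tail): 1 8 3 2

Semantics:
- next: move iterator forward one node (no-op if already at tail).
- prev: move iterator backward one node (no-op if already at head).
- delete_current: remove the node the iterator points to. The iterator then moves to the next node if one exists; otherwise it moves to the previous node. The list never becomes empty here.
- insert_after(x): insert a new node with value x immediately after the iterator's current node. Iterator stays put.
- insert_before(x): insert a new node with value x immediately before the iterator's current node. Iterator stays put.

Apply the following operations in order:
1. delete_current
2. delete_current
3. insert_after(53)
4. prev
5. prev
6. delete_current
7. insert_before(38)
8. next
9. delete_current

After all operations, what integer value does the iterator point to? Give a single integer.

Answer: 53

Derivation:
After 1 (delete_current): list=[8, 3, 2] cursor@8
After 2 (delete_current): list=[3, 2] cursor@3
After 3 (insert_after(53)): list=[3, 53, 2] cursor@3
After 4 (prev): list=[3, 53, 2] cursor@3
After 5 (prev): list=[3, 53, 2] cursor@3
After 6 (delete_current): list=[53, 2] cursor@53
After 7 (insert_before(38)): list=[38, 53, 2] cursor@53
After 8 (next): list=[38, 53, 2] cursor@2
After 9 (delete_current): list=[38, 53] cursor@53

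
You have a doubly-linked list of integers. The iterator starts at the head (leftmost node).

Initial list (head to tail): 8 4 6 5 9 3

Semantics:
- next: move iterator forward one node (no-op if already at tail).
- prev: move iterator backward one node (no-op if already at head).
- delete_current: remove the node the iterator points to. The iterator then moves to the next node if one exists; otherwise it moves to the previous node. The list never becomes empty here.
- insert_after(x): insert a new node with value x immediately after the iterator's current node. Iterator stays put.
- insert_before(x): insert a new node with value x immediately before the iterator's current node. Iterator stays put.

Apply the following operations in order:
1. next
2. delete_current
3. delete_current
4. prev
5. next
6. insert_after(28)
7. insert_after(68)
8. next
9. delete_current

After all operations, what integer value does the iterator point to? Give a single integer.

Answer: 28

Derivation:
After 1 (next): list=[8, 4, 6, 5, 9, 3] cursor@4
After 2 (delete_current): list=[8, 6, 5, 9, 3] cursor@6
After 3 (delete_current): list=[8, 5, 9, 3] cursor@5
After 4 (prev): list=[8, 5, 9, 3] cursor@8
After 5 (next): list=[8, 5, 9, 3] cursor@5
After 6 (insert_after(28)): list=[8, 5, 28, 9, 3] cursor@5
After 7 (insert_after(68)): list=[8, 5, 68, 28, 9, 3] cursor@5
After 8 (next): list=[8, 5, 68, 28, 9, 3] cursor@68
After 9 (delete_current): list=[8, 5, 28, 9, 3] cursor@28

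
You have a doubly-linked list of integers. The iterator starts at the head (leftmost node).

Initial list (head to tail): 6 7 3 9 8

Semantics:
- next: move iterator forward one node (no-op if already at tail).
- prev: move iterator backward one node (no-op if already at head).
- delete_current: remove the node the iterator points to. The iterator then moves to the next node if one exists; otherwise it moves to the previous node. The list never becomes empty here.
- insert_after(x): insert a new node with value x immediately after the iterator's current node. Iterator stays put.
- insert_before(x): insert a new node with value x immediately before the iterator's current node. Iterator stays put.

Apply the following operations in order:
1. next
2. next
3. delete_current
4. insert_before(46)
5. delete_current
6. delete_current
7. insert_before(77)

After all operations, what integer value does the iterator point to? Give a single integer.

Answer: 46

Derivation:
After 1 (next): list=[6, 7, 3, 9, 8] cursor@7
After 2 (next): list=[6, 7, 3, 9, 8] cursor@3
After 3 (delete_current): list=[6, 7, 9, 8] cursor@9
After 4 (insert_before(46)): list=[6, 7, 46, 9, 8] cursor@9
After 5 (delete_current): list=[6, 7, 46, 8] cursor@8
After 6 (delete_current): list=[6, 7, 46] cursor@46
After 7 (insert_before(77)): list=[6, 7, 77, 46] cursor@46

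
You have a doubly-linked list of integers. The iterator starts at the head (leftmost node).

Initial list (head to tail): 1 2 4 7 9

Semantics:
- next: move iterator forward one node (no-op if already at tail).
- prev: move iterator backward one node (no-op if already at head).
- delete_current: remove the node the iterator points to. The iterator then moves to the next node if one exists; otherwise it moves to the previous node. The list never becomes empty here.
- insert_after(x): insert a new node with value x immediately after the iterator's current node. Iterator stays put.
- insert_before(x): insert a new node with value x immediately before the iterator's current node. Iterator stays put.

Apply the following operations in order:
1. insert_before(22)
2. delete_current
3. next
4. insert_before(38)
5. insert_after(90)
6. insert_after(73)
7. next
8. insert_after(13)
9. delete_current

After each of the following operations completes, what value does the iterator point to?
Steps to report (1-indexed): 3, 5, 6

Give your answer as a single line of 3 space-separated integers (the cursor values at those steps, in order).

After 1 (insert_before(22)): list=[22, 1, 2, 4, 7, 9] cursor@1
After 2 (delete_current): list=[22, 2, 4, 7, 9] cursor@2
After 3 (next): list=[22, 2, 4, 7, 9] cursor@4
After 4 (insert_before(38)): list=[22, 2, 38, 4, 7, 9] cursor@4
After 5 (insert_after(90)): list=[22, 2, 38, 4, 90, 7, 9] cursor@4
After 6 (insert_after(73)): list=[22, 2, 38, 4, 73, 90, 7, 9] cursor@4
After 7 (next): list=[22, 2, 38, 4, 73, 90, 7, 9] cursor@73
After 8 (insert_after(13)): list=[22, 2, 38, 4, 73, 13, 90, 7, 9] cursor@73
After 9 (delete_current): list=[22, 2, 38, 4, 13, 90, 7, 9] cursor@13

Answer: 4 4 4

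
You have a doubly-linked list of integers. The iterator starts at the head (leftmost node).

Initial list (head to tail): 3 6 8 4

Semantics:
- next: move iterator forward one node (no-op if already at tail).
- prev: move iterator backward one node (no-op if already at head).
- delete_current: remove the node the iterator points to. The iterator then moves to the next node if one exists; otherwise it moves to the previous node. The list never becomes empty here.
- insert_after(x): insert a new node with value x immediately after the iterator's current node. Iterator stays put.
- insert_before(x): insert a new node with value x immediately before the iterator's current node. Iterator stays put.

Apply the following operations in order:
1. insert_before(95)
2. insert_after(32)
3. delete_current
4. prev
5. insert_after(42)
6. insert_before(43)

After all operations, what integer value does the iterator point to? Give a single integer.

After 1 (insert_before(95)): list=[95, 3, 6, 8, 4] cursor@3
After 2 (insert_after(32)): list=[95, 3, 32, 6, 8, 4] cursor@3
After 3 (delete_current): list=[95, 32, 6, 8, 4] cursor@32
After 4 (prev): list=[95, 32, 6, 8, 4] cursor@95
After 5 (insert_after(42)): list=[95, 42, 32, 6, 8, 4] cursor@95
After 6 (insert_before(43)): list=[43, 95, 42, 32, 6, 8, 4] cursor@95

Answer: 95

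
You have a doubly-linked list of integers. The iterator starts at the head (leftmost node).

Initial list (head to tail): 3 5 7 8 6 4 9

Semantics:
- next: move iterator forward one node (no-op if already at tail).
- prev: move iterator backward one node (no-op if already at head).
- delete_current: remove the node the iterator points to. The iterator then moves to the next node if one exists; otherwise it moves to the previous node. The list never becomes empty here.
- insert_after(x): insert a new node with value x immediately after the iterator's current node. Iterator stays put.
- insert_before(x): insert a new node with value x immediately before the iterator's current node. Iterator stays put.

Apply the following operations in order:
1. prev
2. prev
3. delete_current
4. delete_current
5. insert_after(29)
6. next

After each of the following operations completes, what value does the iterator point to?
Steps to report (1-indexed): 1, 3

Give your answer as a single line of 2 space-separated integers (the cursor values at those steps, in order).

After 1 (prev): list=[3, 5, 7, 8, 6, 4, 9] cursor@3
After 2 (prev): list=[3, 5, 7, 8, 6, 4, 9] cursor@3
After 3 (delete_current): list=[5, 7, 8, 6, 4, 9] cursor@5
After 4 (delete_current): list=[7, 8, 6, 4, 9] cursor@7
After 5 (insert_after(29)): list=[7, 29, 8, 6, 4, 9] cursor@7
After 6 (next): list=[7, 29, 8, 6, 4, 9] cursor@29

Answer: 3 5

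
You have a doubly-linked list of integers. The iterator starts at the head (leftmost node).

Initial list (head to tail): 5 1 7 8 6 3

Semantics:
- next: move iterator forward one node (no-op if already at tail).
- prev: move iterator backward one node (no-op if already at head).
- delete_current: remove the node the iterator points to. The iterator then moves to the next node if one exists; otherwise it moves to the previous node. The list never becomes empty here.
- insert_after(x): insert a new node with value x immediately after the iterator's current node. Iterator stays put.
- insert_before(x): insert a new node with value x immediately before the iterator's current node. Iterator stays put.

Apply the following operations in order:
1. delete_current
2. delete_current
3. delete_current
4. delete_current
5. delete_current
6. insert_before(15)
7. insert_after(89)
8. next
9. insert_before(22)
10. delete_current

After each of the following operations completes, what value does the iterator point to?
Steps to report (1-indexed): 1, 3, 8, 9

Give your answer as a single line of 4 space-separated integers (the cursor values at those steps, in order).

After 1 (delete_current): list=[1, 7, 8, 6, 3] cursor@1
After 2 (delete_current): list=[7, 8, 6, 3] cursor@7
After 3 (delete_current): list=[8, 6, 3] cursor@8
After 4 (delete_current): list=[6, 3] cursor@6
After 5 (delete_current): list=[3] cursor@3
After 6 (insert_before(15)): list=[15, 3] cursor@3
After 7 (insert_after(89)): list=[15, 3, 89] cursor@3
After 8 (next): list=[15, 3, 89] cursor@89
After 9 (insert_before(22)): list=[15, 3, 22, 89] cursor@89
After 10 (delete_current): list=[15, 3, 22] cursor@22

Answer: 1 8 89 89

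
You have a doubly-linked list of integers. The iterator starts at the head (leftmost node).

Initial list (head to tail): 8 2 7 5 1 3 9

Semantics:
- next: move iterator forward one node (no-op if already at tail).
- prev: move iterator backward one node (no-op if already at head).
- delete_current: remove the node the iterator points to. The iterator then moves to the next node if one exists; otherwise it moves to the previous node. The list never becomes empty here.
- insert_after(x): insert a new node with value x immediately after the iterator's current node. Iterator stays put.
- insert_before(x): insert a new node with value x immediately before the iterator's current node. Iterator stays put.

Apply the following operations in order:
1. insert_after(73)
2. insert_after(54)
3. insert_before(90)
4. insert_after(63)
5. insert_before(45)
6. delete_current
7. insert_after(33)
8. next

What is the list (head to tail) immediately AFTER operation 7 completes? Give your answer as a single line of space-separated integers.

Answer: 90 45 63 33 54 73 2 7 5 1 3 9

Derivation:
After 1 (insert_after(73)): list=[8, 73, 2, 7, 5, 1, 3, 9] cursor@8
After 2 (insert_after(54)): list=[8, 54, 73, 2, 7, 5, 1, 3, 9] cursor@8
After 3 (insert_before(90)): list=[90, 8, 54, 73, 2, 7, 5, 1, 3, 9] cursor@8
After 4 (insert_after(63)): list=[90, 8, 63, 54, 73, 2, 7, 5, 1, 3, 9] cursor@8
After 5 (insert_before(45)): list=[90, 45, 8, 63, 54, 73, 2, 7, 5, 1, 3, 9] cursor@8
After 6 (delete_current): list=[90, 45, 63, 54, 73, 2, 7, 5, 1, 3, 9] cursor@63
After 7 (insert_after(33)): list=[90, 45, 63, 33, 54, 73, 2, 7, 5, 1, 3, 9] cursor@63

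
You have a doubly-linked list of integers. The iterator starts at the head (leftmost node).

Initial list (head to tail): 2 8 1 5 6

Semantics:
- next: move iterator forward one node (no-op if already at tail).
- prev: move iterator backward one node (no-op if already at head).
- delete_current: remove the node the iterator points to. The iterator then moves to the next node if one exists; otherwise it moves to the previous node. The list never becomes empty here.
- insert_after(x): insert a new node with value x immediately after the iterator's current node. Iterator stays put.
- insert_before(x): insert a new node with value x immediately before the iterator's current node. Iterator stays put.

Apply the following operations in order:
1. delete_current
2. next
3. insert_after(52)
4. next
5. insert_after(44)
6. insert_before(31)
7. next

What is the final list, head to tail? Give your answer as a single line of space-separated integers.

Answer: 8 1 31 52 44 5 6

Derivation:
After 1 (delete_current): list=[8, 1, 5, 6] cursor@8
After 2 (next): list=[8, 1, 5, 6] cursor@1
After 3 (insert_after(52)): list=[8, 1, 52, 5, 6] cursor@1
After 4 (next): list=[8, 1, 52, 5, 6] cursor@52
After 5 (insert_after(44)): list=[8, 1, 52, 44, 5, 6] cursor@52
After 6 (insert_before(31)): list=[8, 1, 31, 52, 44, 5, 6] cursor@52
After 7 (next): list=[8, 1, 31, 52, 44, 5, 6] cursor@44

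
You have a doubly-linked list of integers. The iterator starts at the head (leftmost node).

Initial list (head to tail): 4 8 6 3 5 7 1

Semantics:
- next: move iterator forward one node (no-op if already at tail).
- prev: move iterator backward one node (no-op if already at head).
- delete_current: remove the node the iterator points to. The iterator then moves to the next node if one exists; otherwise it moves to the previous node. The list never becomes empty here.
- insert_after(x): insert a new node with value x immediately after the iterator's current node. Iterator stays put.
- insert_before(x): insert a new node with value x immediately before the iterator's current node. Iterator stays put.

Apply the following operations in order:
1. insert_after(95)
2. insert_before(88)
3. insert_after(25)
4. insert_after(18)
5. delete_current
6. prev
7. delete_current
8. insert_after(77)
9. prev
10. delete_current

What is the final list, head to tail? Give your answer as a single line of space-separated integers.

Answer: 77 25 95 8 6 3 5 7 1

Derivation:
After 1 (insert_after(95)): list=[4, 95, 8, 6, 3, 5, 7, 1] cursor@4
After 2 (insert_before(88)): list=[88, 4, 95, 8, 6, 3, 5, 7, 1] cursor@4
After 3 (insert_after(25)): list=[88, 4, 25, 95, 8, 6, 3, 5, 7, 1] cursor@4
After 4 (insert_after(18)): list=[88, 4, 18, 25, 95, 8, 6, 3, 5, 7, 1] cursor@4
After 5 (delete_current): list=[88, 18, 25, 95, 8, 6, 3, 5, 7, 1] cursor@18
After 6 (prev): list=[88, 18, 25, 95, 8, 6, 3, 5, 7, 1] cursor@88
After 7 (delete_current): list=[18, 25, 95, 8, 6, 3, 5, 7, 1] cursor@18
After 8 (insert_after(77)): list=[18, 77, 25, 95, 8, 6, 3, 5, 7, 1] cursor@18
After 9 (prev): list=[18, 77, 25, 95, 8, 6, 3, 5, 7, 1] cursor@18
After 10 (delete_current): list=[77, 25, 95, 8, 6, 3, 5, 7, 1] cursor@77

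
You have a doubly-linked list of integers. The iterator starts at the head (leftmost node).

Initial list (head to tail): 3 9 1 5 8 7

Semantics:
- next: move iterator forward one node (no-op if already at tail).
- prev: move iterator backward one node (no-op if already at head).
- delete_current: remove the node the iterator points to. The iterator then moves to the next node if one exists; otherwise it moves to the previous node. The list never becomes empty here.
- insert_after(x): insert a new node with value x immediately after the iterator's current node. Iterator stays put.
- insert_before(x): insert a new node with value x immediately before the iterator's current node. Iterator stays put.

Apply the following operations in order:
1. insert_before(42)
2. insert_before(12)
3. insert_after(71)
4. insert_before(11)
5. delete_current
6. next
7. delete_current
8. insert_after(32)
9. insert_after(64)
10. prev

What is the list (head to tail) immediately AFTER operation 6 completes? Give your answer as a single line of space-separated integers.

Answer: 42 12 11 71 9 1 5 8 7

Derivation:
After 1 (insert_before(42)): list=[42, 3, 9, 1, 5, 8, 7] cursor@3
After 2 (insert_before(12)): list=[42, 12, 3, 9, 1, 5, 8, 7] cursor@3
After 3 (insert_after(71)): list=[42, 12, 3, 71, 9, 1, 5, 8, 7] cursor@3
After 4 (insert_before(11)): list=[42, 12, 11, 3, 71, 9, 1, 5, 8, 7] cursor@3
After 5 (delete_current): list=[42, 12, 11, 71, 9, 1, 5, 8, 7] cursor@71
After 6 (next): list=[42, 12, 11, 71, 9, 1, 5, 8, 7] cursor@9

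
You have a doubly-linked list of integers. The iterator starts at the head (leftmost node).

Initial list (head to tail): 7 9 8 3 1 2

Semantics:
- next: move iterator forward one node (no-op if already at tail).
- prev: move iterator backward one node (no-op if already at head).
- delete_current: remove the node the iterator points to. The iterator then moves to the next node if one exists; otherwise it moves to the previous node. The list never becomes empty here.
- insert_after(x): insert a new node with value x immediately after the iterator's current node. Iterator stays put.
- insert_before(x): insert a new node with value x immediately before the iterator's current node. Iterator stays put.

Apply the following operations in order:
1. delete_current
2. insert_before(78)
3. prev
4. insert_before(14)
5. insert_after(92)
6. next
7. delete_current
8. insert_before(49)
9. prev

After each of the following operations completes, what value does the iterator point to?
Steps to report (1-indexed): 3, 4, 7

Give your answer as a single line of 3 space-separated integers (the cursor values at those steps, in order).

After 1 (delete_current): list=[9, 8, 3, 1, 2] cursor@9
After 2 (insert_before(78)): list=[78, 9, 8, 3, 1, 2] cursor@9
After 3 (prev): list=[78, 9, 8, 3, 1, 2] cursor@78
After 4 (insert_before(14)): list=[14, 78, 9, 8, 3, 1, 2] cursor@78
After 5 (insert_after(92)): list=[14, 78, 92, 9, 8, 3, 1, 2] cursor@78
After 6 (next): list=[14, 78, 92, 9, 8, 3, 1, 2] cursor@92
After 7 (delete_current): list=[14, 78, 9, 8, 3, 1, 2] cursor@9
After 8 (insert_before(49)): list=[14, 78, 49, 9, 8, 3, 1, 2] cursor@9
After 9 (prev): list=[14, 78, 49, 9, 8, 3, 1, 2] cursor@49

Answer: 78 78 9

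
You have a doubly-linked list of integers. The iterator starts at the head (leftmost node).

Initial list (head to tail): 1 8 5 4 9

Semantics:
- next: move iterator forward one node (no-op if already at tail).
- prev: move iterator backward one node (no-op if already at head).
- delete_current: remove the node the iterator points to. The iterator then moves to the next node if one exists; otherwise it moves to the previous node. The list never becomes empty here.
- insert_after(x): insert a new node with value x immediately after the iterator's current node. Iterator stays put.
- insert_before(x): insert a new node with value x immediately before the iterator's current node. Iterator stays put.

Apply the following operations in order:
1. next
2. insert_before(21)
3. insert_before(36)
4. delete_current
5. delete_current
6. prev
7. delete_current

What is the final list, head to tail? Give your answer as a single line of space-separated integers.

After 1 (next): list=[1, 8, 5, 4, 9] cursor@8
After 2 (insert_before(21)): list=[1, 21, 8, 5, 4, 9] cursor@8
After 3 (insert_before(36)): list=[1, 21, 36, 8, 5, 4, 9] cursor@8
After 4 (delete_current): list=[1, 21, 36, 5, 4, 9] cursor@5
After 5 (delete_current): list=[1, 21, 36, 4, 9] cursor@4
After 6 (prev): list=[1, 21, 36, 4, 9] cursor@36
After 7 (delete_current): list=[1, 21, 4, 9] cursor@4

Answer: 1 21 4 9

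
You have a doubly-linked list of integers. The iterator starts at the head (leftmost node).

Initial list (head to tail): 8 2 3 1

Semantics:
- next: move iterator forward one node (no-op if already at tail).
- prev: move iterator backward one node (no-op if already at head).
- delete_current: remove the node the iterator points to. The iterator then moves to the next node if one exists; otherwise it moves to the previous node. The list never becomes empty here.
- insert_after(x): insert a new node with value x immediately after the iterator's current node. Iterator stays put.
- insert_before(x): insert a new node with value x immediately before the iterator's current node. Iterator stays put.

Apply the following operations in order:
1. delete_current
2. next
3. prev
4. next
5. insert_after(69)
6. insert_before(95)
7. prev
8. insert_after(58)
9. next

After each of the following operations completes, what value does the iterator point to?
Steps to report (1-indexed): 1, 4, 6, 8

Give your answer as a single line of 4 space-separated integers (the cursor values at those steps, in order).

After 1 (delete_current): list=[2, 3, 1] cursor@2
After 2 (next): list=[2, 3, 1] cursor@3
After 3 (prev): list=[2, 3, 1] cursor@2
After 4 (next): list=[2, 3, 1] cursor@3
After 5 (insert_after(69)): list=[2, 3, 69, 1] cursor@3
After 6 (insert_before(95)): list=[2, 95, 3, 69, 1] cursor@3
After 7 (prev): list=[2, 95, 3, 69, 1] cursor@95
After 8 (insert_after(58)): list=[2, 95, 58, 3, 69, 1] cursor@95
After 9 (next): list=[2, 95, 58, 3, 69, 1] cursor@58

Answer: 2 3 3 95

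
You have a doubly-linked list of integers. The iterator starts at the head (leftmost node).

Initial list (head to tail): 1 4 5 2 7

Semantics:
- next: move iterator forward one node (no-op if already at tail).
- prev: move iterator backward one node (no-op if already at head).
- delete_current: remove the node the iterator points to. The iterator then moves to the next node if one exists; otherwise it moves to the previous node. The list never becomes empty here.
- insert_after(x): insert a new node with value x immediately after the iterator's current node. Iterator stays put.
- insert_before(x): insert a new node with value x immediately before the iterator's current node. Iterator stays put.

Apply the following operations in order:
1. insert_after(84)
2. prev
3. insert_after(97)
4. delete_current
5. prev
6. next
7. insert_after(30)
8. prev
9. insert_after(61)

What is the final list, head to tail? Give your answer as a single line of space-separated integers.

Answer: 97 61 84 30 4 5 2 7

Derivation:
After 1 (insert_after(84)): list=[1, 84, 4, 5, 2, 7] cursor@1
After 2 (prev): list=[1, 84, 4, 5, 2, 7] cursor@1
After 3 (insert_after(97)): list=[1, 97, 84, 4, 5, 2, 7] cursor@1
After 4 (delete_current): list=[97, 84, 4, 5, 2, 7] cursor@97
After 5 (prev): list=[97, 84, 4, 5, 2, 7] cursor@97
After 6 (next): list=[97, 84, 4, 5, 2, 7] cursor@84
After 7 (insert_after(30)): list=[97, 84, 30, 4, 5, 2, 7] cursor@84
After 8 (prev): list=[97, 84, 30, 4, 5, 2, 7] cursor@97
After 9 (insert_after(61)): list=[97, 61, 84, 30, 4, 5, 2, 7] cursor@97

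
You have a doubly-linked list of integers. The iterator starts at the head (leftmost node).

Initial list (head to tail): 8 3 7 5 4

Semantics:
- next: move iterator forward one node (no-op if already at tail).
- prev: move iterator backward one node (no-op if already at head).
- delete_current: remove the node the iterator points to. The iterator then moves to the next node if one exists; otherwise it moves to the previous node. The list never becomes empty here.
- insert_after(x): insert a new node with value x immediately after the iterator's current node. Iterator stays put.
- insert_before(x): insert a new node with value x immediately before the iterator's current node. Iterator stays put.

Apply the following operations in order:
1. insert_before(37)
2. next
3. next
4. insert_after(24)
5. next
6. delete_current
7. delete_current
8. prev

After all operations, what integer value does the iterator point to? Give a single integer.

After 1 (insert_before(37)): list=[37, 8, 3, 7, 5, 4] cursor@8
After 2 (next): list=[37, 8, 3, 7, 5, 4] cursor@3
After 3 (next): list=[37, 8, 3, 7, 5, 4] cursor@7
After 4 (insert_after(24)): list=[37, 8, 3, 7, 24, 5, 4] cursor@7
After 5 (next): list=[37, 8, 3, 7, 24, 5, 4] cursor@24
After 6 (delete_current): list=[37, 8, 3, 7, 5, 4] cursor@5
After 7 (delete_current): list=[37, 8, 3, 7, 4] cursor@4
After 8 (prev): list=[37, 8, 3, 7, 4] cursor@7

Answer: 7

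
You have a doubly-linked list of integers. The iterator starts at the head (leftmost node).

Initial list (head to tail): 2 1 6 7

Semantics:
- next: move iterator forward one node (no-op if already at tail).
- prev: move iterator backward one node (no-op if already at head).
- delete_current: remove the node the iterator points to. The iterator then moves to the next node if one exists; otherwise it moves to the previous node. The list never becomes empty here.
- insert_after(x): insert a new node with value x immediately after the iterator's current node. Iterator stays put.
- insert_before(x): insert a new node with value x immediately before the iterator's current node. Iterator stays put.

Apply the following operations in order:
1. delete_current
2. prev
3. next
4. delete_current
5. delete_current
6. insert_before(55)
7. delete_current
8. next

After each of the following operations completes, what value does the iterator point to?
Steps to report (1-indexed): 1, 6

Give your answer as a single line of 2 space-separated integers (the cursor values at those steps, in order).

After 1 (delete_current): list=[1, 6, 7] cursor@1
After 2 (prev): list=[1, 6, 7] cursor@1
After 3 (next): list=[1, 6, 7] cursor@6
After 4 (delete_current): list=[1, 7] cursor@7
After 5 (delete_current): list=[1] cursor@1
After 6 (insert_before(55)): list=[55, 1] cursor@1
After 7 (delete_current): list=[55] cursor@55
After 8 (next): list=[55] cursor@55

Answer: 1 1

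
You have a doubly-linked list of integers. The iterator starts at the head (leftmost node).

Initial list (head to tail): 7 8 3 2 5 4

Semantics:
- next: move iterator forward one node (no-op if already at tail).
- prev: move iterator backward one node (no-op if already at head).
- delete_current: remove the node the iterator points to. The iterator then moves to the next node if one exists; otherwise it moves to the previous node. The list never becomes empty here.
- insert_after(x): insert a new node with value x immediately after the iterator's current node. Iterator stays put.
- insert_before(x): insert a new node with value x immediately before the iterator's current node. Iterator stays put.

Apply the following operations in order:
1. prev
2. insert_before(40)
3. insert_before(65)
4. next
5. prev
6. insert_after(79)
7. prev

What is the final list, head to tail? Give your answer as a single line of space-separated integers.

Answer: 40 65 7 79 8 3 2 5 4

Derivation:
After 1 (prev): list=[7, 8, 3, 2, 5, 4] cursor@7
After 2 (insert_before(40)): list=[40, 7, 8, 3, 2, 5, 4] cursor@7
After 3 (insert_before(65)): list=[40, 65, 7, 8, 3, 2, 5, 4] cursor@7
After 4 (next): list=[40, 65, 7, 8, 3, 2, 5, 4] cursor@8
After 5 (prev): list=[40, 65, 7, 8, 3, 2, 5, 4] cursor@7
After 6 (insert_after(79)): list=[40, 65, 7, 79, 8, 3, 2, 5, 4] cursor@7
After 7 (prev): list=[40, 65, 7, 79, 8, 3, 2, 5, 4] cursor@65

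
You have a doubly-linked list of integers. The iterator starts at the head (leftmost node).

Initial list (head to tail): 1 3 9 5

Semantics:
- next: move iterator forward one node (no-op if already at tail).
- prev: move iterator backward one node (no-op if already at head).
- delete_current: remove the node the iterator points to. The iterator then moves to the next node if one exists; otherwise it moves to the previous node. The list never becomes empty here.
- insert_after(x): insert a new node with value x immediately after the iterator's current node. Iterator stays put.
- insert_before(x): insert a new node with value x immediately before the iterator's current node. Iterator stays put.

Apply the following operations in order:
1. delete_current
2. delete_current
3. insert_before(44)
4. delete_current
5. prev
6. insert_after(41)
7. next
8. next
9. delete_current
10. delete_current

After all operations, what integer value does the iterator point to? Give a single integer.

After 1 (delete_current): list=[3, 9, 5] cursor@3
After 2 (delete_current): list=[9, 5] cursor@9
After 3 (insert_before(44)): list=[44, 9, 5] cursor@9
After 4 (delete_current): list=[44, 5] cursor@5
After 5 (prev): list=[44, 5] cursor@44
After 6 (insert_after(41)): list=[44, 41, 5] cursor@44
After 7 (next): list=[44, 41, 5] cursor@41
After 8 (next): list=[44, 41, 5] cursor@5
After 9 (delete_current): list=[44, 41] cursor@41
After 10 (delete_current): list=[44] cursor@44

Answer: 44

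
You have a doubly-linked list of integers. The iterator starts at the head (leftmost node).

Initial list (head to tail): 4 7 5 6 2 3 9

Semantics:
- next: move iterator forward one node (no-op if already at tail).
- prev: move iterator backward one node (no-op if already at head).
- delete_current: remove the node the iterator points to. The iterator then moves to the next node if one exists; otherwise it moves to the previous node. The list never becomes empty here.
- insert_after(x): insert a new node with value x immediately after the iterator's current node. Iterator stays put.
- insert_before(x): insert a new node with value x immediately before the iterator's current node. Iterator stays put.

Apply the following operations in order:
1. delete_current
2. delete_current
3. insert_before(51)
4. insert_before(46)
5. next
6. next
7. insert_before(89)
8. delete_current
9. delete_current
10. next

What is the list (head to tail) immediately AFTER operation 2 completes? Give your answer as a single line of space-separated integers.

Answer: 5 6 2 3 9

Derivation:
After 1 (delete_current): list=[7, 5, 6, 2, 3, 9] cursor@7
After 2 (delete_current): list=[5, 6, 2, 3, 9] cursor@5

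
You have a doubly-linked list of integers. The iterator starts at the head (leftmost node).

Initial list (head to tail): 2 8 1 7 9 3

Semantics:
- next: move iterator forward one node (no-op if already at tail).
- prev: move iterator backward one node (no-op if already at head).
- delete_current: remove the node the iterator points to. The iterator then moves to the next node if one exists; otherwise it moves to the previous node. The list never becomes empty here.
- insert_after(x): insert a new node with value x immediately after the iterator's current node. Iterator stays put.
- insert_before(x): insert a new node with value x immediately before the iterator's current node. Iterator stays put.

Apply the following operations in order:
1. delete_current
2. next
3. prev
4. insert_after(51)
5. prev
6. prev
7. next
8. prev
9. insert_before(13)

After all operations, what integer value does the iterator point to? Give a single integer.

After 1 (delete_current): list=[8, 1, 7, 9, 3] cursor@8
After 2 (next): list=[8, 1, 7, 9, 3] cursor@1
After 3 (prev): list=[8, 1, 7, 9, 3] cursor@8
After 4 (insert_after(51)): list=[8, 51, 1, 7, 9, 3] cursor@8
After 5 (prev): list=[8, 51, 1, 7, 9, 3] cursor@8
After 6 (prev): list=[8, 51, 1, 7, 9, 3] cursor@8
After 7 (next): list=[8, 51, 1, 7, 9, 3] cursor@51
After 8 (prev): list=[8, 51, 1, 7, 9, 3] cursor@8
After 9 (insert_before(13)): list=[13, 8, 51, 1, 7, 9, 3] cursor@8

Answer: 8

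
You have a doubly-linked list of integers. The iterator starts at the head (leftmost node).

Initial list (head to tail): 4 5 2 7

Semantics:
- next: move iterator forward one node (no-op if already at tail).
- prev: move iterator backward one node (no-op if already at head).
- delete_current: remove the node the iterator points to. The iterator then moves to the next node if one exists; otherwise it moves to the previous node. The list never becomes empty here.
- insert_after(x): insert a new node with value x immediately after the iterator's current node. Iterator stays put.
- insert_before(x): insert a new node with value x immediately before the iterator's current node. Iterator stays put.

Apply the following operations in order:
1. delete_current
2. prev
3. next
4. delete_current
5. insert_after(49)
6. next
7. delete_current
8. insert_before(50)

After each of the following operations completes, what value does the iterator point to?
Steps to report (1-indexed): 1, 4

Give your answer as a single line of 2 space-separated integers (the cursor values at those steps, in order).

Answer: 5 7

Derivation:
After 1 (delete_current): list=[5, 2, 7] cursor@5
After 2 (prev): list=[5, 2, 7] cursor@5
After 3 (next): list=[5, 2, 7] cursor@2
After 4 (delete_current): list=[5, 7] cursor@7
After 5 (insert_after(49)): list=[5, 7, 49] cursor@7
After 6 (next): list=[5, 7, 49] cursor@49
After 7 (delete_current): list=[5, 7] cursor@7
After 8 (insert_before(50)): list=[5, 50, 7] cursor@7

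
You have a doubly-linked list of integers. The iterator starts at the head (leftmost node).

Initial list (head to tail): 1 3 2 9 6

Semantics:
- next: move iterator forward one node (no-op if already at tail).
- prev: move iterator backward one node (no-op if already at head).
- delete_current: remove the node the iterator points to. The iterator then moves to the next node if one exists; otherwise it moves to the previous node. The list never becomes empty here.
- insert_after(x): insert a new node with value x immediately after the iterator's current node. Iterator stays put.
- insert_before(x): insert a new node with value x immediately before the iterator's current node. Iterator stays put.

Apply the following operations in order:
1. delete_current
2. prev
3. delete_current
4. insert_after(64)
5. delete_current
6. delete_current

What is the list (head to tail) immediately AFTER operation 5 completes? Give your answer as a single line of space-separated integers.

Answer: 64 9 6

Derivation:
After 1 (delete_current): list=[3, 2, 9, 6] cursor@3
After 2 (prev): list=[3, 2, 9, 6] cursor@3
After 3 (delete_current): list=[2, 9, 6] cursor@2
After 4 (insert_after(64)): list=[2, 64, 9, 6] cursor@2
After 5 (delete_current): list=[64, 9, 6] cursor@64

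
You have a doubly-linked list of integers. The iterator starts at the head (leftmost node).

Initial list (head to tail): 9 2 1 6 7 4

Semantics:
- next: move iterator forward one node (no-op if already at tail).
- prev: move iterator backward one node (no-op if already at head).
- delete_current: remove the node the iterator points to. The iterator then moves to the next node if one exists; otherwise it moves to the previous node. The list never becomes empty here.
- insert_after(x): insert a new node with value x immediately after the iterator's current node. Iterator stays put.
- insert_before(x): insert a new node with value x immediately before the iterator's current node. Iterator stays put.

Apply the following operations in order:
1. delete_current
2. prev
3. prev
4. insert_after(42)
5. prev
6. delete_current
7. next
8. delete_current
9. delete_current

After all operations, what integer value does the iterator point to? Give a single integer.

Answer: 7

Derivation:
After 1 (delete_current): list=[2, 1, 6, 7, 4] cursor@2
After 2 (prev): list=[2, 1, 6, 7, 4] cursor@2
After 3 (prev): list=[2, 1, 6, 7, 4] cursor@2
After 4 (insert_after(42)): list=[2, 42, 1, 6, 7, 4] cursor@2
After 5 (prev): list=[2, 42, 1, 6, 7, 4] cursor@2
After 6 (delete_current): list=[42, 1, 6, 7, 4] cursor@42
After 7 (next): list=[42, 1, 6, 7, 4] cursor@1
After 8 (delete_current): list=[42, 6, 7, 4] cursor@6
After 9 (delete_current): list=[42, 7, 4] cursor@7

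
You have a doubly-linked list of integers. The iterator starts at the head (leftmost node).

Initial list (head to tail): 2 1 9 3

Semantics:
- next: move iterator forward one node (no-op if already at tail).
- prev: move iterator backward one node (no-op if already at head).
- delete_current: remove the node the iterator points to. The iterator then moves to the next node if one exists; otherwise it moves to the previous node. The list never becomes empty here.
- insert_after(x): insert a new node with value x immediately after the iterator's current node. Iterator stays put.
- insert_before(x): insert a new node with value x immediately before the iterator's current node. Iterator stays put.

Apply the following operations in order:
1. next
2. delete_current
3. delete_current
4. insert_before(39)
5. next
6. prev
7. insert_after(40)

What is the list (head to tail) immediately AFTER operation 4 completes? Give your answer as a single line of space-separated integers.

After 1 (next): list=[2, 1, 9, 3] cursor@1
After 2 (delete_current): list=[2, 9, 3] cursor@9
After 3 (delete_current): list=[2, 3] cursor@3
After 4 (insert_before(39)): list=[2, 39, 3] cursor@3

Answer: 2 39 3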